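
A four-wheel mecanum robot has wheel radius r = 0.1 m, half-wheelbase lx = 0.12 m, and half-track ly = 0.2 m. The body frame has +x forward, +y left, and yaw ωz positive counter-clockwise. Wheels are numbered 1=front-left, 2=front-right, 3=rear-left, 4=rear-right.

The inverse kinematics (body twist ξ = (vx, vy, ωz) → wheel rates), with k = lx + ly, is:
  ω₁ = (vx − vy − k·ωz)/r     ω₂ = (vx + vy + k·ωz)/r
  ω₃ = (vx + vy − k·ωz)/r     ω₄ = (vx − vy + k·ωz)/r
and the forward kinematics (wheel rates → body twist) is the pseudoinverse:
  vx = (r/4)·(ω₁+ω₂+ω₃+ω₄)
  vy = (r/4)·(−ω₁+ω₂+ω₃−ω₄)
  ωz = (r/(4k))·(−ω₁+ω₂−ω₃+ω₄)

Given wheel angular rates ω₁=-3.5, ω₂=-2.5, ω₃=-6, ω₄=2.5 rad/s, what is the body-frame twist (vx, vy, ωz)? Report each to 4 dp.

k = lx + ly = 0.12 + 0.2 = 0.3200
ω₁+ω₂+ω₃+ω₄ = -9.5000  →  vx = (0.1/4)·-9.5000 = -0.2375
−ω₁+ω₂+ω₃−ω₄ = -7.5000  →  vy = (0.1/4)·-7.5000 = -0.1875
−ω₁+ω₂−ω₃+ω₄ = 9.5000  →  ωz = (0.1/1.2800)·9.5000 = 0.7422

(-0.2375, -0.1875, 0.7422)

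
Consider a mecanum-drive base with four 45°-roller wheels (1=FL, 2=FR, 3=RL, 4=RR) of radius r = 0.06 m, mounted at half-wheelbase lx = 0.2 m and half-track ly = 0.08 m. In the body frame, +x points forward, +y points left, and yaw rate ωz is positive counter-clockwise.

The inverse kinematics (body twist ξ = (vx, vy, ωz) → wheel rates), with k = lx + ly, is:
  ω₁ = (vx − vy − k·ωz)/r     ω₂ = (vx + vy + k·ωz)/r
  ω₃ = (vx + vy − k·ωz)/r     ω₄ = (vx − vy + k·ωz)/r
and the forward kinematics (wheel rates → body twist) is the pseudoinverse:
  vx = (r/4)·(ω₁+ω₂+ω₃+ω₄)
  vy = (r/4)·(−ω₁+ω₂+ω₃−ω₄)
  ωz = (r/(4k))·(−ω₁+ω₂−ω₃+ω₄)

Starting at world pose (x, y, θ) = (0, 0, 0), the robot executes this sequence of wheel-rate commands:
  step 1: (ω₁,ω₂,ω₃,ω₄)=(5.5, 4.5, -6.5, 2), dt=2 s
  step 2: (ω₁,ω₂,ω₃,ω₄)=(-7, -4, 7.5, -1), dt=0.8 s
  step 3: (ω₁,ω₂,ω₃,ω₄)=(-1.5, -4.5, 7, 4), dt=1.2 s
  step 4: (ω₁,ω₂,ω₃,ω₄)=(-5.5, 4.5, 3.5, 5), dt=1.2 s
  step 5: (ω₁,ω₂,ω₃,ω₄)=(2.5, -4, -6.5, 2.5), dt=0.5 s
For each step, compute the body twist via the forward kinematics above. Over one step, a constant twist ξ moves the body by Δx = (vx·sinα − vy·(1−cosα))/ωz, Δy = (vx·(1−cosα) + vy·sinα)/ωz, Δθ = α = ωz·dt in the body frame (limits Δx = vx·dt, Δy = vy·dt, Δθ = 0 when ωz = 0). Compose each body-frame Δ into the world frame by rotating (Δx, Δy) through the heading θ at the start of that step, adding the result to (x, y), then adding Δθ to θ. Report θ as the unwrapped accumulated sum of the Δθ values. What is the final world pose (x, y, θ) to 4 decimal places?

step 1: ξ=(vx,vy,ωz)=(0.0825, -0.1425, 0.4018), dt=2.0 → body Δ=(0.2563, -0.1925, 0.8036) → world pose (0.2563, -0.1925, 0.8036)
step 2: ξ=(vx,vy,ωz)=(-0.0675, 0.1725, -0.2946), dt=0.8 → body Δ=(-0.0373, 0.1431, -0.2357) → world pose (0.1274, -0.1201, 0.5679)
step 3: ξ=(vx,vy,ωz)=(0.0750, 0.0000, -0.3214), dt=1.2 → body Δ=(0.0878, -0.0171, -0.3857) → world pose (0.2106, -0.0873, 0.1821)
step 4: ξ=(vx,vy,ωz)=(0.1125, 0.1275, 0.6161), dt=1.2 → body Δ=(0.0690, 0.1871, 0.7393) → world pose (0.2446, 0.1092, 0.9214)
step 5: ξ=(vx,vy,ωz)=(-0.0825, -0.2325, 0.1339), dt=0.5 → body Δ=(-0.0373, -0.1175, 0.0670) → world pose (0.3157, 0.0084, 0.9884)

(0.3157, 0.0084, 0.9884)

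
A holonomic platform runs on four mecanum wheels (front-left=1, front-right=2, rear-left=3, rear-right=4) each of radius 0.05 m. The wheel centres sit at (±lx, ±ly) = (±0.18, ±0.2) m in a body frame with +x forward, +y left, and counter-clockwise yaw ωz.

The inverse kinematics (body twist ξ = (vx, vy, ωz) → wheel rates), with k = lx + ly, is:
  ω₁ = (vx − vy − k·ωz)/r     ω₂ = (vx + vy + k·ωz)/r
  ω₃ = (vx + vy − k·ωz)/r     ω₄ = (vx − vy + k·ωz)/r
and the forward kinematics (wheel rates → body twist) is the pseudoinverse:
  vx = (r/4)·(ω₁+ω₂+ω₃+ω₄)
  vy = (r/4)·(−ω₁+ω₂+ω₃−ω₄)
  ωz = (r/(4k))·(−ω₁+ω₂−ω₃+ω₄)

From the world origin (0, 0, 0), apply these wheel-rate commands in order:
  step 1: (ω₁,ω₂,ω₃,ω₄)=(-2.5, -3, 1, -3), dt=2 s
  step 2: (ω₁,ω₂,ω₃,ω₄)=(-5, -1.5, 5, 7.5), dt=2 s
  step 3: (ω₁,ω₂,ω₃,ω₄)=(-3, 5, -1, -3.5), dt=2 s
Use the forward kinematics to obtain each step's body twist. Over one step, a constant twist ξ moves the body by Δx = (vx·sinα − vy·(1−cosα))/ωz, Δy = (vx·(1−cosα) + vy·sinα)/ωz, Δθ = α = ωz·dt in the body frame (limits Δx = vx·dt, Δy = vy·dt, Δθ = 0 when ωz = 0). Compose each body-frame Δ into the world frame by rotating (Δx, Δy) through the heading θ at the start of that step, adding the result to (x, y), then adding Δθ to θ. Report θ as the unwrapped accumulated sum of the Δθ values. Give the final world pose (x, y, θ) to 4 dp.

(-0.1530, 0.3576, 0.4605)

step 1: ξ=(vx,vy,ωz)=(-0.0938, 0.0437, -0.1480), dt=2.0 → body Δ=(-0.1719, 0.1138, -0.2961) → world pose (-0.1719, 0.1138, -0.2961)
step 2: ξ=(vx,vy,ωz)=(0.0750, 0.0125, 0.1974), dt=2.0 → body Δ=(0.1413, 0.0536, 0.3947) → world pose (-0.0212, 0.1238, 0.0987)
step 3: ξ=(vx,vy,ωz)=(-0.0313, 0.1313, 0.1809), dt=2.0 → body Δ=(-0.1081, 0.2456, 0.3618) → world pose (-0.1530, 0.3576, 0.4605)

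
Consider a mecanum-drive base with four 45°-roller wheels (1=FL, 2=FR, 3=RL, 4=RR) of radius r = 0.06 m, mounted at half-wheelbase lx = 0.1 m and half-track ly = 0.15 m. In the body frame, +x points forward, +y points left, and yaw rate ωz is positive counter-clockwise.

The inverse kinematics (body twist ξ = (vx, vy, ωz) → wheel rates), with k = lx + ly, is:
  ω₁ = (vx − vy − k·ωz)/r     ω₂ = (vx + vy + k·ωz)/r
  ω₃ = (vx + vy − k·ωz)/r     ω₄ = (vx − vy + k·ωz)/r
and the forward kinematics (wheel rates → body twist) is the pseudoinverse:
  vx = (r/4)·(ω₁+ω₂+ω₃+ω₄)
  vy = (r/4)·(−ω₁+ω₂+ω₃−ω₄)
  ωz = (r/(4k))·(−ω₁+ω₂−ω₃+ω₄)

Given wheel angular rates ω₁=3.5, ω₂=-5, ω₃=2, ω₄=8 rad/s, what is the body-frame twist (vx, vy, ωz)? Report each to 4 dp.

(0.1275, -0.2175, -0.1500)

k = lx + ly = 0.1 + 0.15 = 0.2500
ω₁+ω₂+ω₃+ω₄ = 8.5000  →  vx = (0.06/4)·8.5000 = 0.1275
−ω₁+ω₂+ω₃−ω₄ = -14.5000  →  vy = (0.06/4)·-14.5000 = -0.2175
−ω₁+ω₂−ω₃+ω₄ = -2.5000  →  ωz = (0.06/1.0000)·-2.5000 = -0.1500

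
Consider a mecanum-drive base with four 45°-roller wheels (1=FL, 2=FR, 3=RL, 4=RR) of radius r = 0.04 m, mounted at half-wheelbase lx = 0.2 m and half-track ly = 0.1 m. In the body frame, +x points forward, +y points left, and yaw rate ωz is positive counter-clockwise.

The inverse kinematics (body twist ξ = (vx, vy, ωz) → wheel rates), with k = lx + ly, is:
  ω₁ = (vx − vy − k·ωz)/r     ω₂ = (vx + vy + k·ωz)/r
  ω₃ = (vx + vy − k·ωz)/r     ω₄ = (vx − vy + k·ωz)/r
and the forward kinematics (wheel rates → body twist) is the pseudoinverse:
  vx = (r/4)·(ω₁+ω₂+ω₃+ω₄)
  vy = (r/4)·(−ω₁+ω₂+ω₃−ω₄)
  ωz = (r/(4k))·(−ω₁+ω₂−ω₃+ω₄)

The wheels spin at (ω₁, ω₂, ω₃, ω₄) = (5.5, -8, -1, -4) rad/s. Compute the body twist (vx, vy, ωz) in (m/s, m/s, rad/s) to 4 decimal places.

(-0.0750, -0.1050, -0.5500)

k = lx + ly = 0.2 + 0.1 = 0.3000
ω₁+ω₂+ω₃+ω₄ = -7.5000  →  vx = (0.04/4)·-7.5000 = -0.0750
−ω₁+ω₂+ω₃−ω₄ = -10.5000  →  vy = (0.04/4)·-10.5000 = -0.1050
−ω₁+ω₂−ω₃+ω₄ = -16.5000  →  ωz = (0.04/1.2000)·-16.5000 = -0.5500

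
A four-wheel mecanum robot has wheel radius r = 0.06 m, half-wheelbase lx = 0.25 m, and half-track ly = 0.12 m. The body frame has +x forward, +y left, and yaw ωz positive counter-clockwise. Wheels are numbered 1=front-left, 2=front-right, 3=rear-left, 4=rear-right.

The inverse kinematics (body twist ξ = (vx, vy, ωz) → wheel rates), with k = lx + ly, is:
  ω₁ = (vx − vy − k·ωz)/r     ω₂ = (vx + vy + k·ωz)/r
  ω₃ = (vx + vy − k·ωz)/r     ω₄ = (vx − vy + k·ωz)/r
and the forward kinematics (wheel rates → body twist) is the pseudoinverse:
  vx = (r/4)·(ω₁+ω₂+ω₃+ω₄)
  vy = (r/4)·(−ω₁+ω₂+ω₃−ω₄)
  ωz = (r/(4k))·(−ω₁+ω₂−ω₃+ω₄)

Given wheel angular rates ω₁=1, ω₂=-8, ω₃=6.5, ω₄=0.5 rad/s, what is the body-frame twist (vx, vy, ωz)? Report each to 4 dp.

k = lx + ly = 0.25 + 0.12 = 0.3700
ω₁+ω₂+ω₃+ω₄ = 0.0000  →  vx = (0.06/4)·0.0000 = 0.0000
−ω₁+ω₂+ω₃−ω₄ = -3.0000  →  vy = (0.06/4)·-3.0000 = -0.0450
−ω₁+ω₂−ω₃+ω₄ = -15.0000  →  ωz = (0.06/1.4800)·-15.0000 = -0.6081

(0.0000, -0.0450, -0.6081)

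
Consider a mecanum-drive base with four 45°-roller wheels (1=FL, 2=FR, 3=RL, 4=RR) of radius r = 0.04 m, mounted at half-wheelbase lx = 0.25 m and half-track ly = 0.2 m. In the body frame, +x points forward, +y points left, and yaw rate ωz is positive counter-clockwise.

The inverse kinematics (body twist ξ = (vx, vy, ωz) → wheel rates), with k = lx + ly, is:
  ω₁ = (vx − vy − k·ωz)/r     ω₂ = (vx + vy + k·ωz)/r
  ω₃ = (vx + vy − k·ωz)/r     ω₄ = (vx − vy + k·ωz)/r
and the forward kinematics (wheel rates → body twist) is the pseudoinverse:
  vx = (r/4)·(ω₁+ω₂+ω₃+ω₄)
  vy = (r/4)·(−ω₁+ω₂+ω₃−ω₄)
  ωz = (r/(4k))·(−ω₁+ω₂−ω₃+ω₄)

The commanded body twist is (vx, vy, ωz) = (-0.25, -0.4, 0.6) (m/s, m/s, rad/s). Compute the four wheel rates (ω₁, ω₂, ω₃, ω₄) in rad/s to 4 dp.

(-3.0000, -9.5000, -23.0000, 10.5000)

k = lx + ly = 0.25 + 0.2 = 0.4500;  k·ωz = 0.4500·0.6 = 0.2700
ω₁ (FL) = (vx − vy − k·ωz)/r = -0.1200/0.04 = -3.0000
ω₂ (FR) = (vx + vy + k·ωz)/r = -0.3800/0.04 = -9.5000
ω₃ (RL) = (vx + vy − k·ωz)/r = -0.9200/0.04 = -23.0000
ω₄ (RR) = (vx − vy + k·ωz)/r = 0.4200/0.04 = 10.5000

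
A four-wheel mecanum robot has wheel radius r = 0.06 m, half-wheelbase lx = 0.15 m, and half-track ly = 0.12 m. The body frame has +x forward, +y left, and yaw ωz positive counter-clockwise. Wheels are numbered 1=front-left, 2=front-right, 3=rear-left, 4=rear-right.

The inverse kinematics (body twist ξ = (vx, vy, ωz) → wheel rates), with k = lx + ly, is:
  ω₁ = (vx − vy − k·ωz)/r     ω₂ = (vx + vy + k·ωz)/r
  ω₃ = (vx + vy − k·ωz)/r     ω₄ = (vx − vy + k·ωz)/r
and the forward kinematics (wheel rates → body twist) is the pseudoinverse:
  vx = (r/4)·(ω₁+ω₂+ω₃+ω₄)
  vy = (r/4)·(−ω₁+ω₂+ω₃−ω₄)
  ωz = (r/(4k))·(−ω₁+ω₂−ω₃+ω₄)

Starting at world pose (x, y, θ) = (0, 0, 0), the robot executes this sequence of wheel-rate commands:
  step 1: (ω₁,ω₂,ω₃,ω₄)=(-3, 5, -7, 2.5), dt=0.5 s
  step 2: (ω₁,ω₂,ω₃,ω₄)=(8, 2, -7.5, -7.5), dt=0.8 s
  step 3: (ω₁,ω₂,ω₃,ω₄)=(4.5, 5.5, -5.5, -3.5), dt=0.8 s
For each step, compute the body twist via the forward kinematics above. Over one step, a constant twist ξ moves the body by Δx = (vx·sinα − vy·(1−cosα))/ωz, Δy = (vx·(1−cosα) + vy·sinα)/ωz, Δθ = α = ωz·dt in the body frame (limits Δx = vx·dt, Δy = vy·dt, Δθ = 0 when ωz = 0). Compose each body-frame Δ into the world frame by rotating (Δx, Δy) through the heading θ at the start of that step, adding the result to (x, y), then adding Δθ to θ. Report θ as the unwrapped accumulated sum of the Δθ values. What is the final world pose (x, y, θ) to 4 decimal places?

(-0.0318, -0.1114, 0.3528)

step 1: ξ=(vx,vy,ωz)=(-0.0375, -0.0225, 0.9722), dt=0.5 → body Δ=(-0.0153, -0.0153, 0.4861) → world pose (-0.0153, -0.0153, 0.4861)
step 2: ξ=(vx,vy,ωz)=(-0.0750, -0.0900, -0.3333), dt=0.8 → body Δ=(-0.0688, -0.0632, -0.2667) → world pose (-0.0467, -0.1033, 0.2194)
step 3: ξ=(vx,vy,ωz)=(0.0150, -0.0150, 0.1667), dt=0.8 → body Δ=(0.0128, -0.0112, 0.1333) → world pose (-0.0318, -0.1114, 0.3528)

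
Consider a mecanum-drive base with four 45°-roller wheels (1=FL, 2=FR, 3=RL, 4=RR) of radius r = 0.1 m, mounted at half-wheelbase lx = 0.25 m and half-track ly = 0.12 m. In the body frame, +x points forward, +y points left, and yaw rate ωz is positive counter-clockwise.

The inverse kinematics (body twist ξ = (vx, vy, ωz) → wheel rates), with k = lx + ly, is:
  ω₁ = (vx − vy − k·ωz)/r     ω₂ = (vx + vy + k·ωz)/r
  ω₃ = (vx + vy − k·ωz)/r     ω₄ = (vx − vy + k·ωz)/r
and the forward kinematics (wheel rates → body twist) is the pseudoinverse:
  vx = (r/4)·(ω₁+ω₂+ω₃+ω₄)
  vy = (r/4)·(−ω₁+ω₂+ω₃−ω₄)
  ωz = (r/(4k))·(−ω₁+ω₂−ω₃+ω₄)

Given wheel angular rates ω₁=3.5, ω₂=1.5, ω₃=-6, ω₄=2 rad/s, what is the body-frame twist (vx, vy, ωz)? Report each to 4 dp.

k = lx + ly = 0.25 + 0.12 = 0.3700
ω₁+ω₂+ω₃+ω₄ = 1.0000  →  vx = (0.1/4)·1.0000 = 0.0250
−ω₁+ω₂+ω₃−ω₄ = -10.0000  →  vy = (0.1/4)·-10.0000 = -0.2500
−ω₁+ω₂−ω₃+ω₄ = 6.0000  →  ωz = (0.1/1.4800)·6.0000 = 0.4054

(0.0250, -0.2500, 0.4054)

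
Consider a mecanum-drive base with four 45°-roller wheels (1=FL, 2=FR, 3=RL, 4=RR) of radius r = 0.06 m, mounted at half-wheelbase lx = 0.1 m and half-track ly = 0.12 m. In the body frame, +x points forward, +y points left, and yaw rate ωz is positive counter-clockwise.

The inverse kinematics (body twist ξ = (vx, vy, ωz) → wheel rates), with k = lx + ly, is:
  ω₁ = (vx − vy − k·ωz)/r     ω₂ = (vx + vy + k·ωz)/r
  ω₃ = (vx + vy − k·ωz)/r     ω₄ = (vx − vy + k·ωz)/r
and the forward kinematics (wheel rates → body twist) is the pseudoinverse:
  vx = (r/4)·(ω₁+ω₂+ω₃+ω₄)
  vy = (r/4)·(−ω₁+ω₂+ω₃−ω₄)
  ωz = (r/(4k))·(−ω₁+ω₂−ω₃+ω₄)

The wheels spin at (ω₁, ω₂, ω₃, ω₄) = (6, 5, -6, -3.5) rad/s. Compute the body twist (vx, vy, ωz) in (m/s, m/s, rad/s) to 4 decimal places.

(0.0225, -0.0525, 0.1023)

k = lx + ly = 0.1 + 0.12 = 0.2200
ω₁+ω₂+ω₃+ω₄ = 1.5000  →  vx = (0.06/4)·1.5000 = 0.0225
−ω₁+ω₂+ω₃−ω₄ = -3.5000  →  vy = (0.06/4)·-3.5000 = -0.0525
−ω₁+ω₂−ω₃+ω₄ = 1.5000  →  ωz = (0.06/0.8800)·1.5000 = 0.1023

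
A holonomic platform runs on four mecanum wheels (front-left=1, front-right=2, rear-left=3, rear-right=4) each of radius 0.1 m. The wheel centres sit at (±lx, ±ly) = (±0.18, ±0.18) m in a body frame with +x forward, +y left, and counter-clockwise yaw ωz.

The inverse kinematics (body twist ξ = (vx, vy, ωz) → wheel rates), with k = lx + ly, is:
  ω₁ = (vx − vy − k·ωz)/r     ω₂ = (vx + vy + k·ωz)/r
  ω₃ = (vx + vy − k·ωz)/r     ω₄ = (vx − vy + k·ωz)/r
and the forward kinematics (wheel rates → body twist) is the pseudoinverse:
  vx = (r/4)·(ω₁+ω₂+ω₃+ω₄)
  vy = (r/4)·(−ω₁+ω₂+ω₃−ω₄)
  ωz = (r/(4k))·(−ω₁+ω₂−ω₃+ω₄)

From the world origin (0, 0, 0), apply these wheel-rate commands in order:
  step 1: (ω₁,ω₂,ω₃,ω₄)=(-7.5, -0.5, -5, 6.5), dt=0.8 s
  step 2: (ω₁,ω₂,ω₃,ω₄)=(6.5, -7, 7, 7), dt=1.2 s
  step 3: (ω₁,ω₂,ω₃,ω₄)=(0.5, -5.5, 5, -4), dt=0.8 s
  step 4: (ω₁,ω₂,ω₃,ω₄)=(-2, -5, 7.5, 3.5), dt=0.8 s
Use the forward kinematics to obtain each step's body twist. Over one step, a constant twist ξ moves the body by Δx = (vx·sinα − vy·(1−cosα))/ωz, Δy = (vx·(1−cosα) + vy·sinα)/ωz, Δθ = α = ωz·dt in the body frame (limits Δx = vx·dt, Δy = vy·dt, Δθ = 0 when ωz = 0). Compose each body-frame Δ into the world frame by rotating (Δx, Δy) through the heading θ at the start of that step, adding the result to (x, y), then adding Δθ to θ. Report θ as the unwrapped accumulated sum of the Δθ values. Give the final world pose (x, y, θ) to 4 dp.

(0.4627, -0.2812, -1.3194)

step 1: ξ=(vx,vy,ωz)=(-0.1625, -0.1125, 1.2847), dt=0.8 → body Δ=(-0.0660, -0.1361, 1.0278) → world pose (-0.0660, -0.1361, 1.0278)
step 2: ξ=(vx,vy,ωz)=(0.3375, -0.3375, -0.9375), dt=1.2 → body Δ=(0.1200, -0.5296, -1.1250) → world pose (0.4495, -0.3070, -0.0972)
step 3: ξ=(vx,vy,ωz)=(-0.1000, 0.0750, -1.0417), dt=0.8 → body Δ=(-0.0475, 0.0847, -0.8333) → world pose (0.4104, -0.2180, -0.9306)
step 4: ξ=(vx,vy,ωz)=(0.1000, 0.0250, -0.4861), dt=0.8 → body Δ=(0.0818, 0.0041, -0.3889) → world pose (0.4627, -0.2812, -1.3194)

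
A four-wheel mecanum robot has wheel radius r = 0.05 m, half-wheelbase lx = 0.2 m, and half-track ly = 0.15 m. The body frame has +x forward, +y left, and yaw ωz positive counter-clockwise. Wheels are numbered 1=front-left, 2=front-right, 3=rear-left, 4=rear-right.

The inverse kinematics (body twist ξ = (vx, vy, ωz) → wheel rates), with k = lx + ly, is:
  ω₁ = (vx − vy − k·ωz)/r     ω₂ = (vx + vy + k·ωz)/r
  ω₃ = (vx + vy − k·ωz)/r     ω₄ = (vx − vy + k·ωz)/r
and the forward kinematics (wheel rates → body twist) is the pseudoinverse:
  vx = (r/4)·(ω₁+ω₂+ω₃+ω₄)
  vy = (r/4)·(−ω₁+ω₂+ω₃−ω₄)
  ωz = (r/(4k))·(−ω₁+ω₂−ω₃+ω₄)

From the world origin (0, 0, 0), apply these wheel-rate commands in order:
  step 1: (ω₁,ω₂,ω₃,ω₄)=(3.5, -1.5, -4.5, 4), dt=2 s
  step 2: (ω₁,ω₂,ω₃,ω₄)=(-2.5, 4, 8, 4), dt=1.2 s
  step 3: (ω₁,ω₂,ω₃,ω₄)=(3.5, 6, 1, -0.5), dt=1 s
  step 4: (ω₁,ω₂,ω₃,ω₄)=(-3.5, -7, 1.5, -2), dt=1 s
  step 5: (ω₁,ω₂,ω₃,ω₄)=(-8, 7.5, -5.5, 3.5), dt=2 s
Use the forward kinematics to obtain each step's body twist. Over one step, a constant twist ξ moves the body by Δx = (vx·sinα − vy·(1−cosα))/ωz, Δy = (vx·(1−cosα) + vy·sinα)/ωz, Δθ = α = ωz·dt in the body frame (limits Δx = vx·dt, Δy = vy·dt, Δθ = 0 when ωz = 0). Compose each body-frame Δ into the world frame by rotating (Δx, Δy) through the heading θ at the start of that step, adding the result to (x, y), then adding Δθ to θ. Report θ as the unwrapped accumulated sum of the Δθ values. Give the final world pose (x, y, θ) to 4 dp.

(0.0408, -0.0344, 1.8929)

step 1: ξ=(vx,vy,ωz)=(0.0188, -0.1688, 0.1250), dt=2.0 → body Δ=(0.0791, -0.3293, 0.2500) → world pose (0.0791, -0.3293, 0.2500)
step 2: ξ=(vx,vy,ωz)=(0.1688, 0.1313, 0.0893), dt=1.2 → body Δ=(0.1937, 0.1680, 0.1071) → world pose (0.2252, -0.1186, 0.3571)
step 3: ξ=(vx,vy,ωz)=(0.1250, 0.0500, 0.0357), dt=1.0 → body Δ=(0.1241, 0.0522, 0.0357) → world pose (0.3232, -0.0263, 0.3929)
step 4: ξ=(vx,vy,ωz)=(-0.1375, 0.0000, -0.2500), dt=1.0 → body Δ=(-0.1361, 0.0171, -0.2500) → world pose (0.1909, -0.0626, 0.1429)
step 5: ξ=(vx,vy,ωz)=(-0.0313, 0.0812, 0.8750), dt=2.0 → body Δ=(-0.1446, 0.0493, 1.7500) → world pose (0.0408, -0.0344, 1.8929)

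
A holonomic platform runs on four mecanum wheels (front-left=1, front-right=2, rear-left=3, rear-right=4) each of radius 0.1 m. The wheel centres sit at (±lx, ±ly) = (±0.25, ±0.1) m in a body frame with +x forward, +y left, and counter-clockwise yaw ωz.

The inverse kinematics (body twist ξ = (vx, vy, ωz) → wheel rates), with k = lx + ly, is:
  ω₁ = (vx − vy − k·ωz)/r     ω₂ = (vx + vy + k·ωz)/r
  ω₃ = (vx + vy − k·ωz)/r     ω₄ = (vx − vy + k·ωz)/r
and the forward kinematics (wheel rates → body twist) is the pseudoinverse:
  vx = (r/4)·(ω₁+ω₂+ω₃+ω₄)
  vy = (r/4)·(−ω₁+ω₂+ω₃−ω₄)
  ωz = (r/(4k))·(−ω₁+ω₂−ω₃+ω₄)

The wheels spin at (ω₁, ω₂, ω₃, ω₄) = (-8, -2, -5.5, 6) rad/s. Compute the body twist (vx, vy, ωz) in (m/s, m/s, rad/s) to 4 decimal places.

k = lx + ly = 0.25 + 0.1 = 0.3500
ω₁+ω₂+ω₃+ω₄ = -9.5000  →  vx = (0.1/4)·-9.5000 = -0.2375
−ω₁+ω₂+ω₃−ω₄ = -5.5000  →  vy = (0.1/4)·-5.5000 = -0.1375
−ω₁+ω₂−ω₃+ω₄ = 17.5000  →  ωz = (0.1/1.4000)·17.5000 = 1.2500

(-0.2375, -0.1375, 1.2500)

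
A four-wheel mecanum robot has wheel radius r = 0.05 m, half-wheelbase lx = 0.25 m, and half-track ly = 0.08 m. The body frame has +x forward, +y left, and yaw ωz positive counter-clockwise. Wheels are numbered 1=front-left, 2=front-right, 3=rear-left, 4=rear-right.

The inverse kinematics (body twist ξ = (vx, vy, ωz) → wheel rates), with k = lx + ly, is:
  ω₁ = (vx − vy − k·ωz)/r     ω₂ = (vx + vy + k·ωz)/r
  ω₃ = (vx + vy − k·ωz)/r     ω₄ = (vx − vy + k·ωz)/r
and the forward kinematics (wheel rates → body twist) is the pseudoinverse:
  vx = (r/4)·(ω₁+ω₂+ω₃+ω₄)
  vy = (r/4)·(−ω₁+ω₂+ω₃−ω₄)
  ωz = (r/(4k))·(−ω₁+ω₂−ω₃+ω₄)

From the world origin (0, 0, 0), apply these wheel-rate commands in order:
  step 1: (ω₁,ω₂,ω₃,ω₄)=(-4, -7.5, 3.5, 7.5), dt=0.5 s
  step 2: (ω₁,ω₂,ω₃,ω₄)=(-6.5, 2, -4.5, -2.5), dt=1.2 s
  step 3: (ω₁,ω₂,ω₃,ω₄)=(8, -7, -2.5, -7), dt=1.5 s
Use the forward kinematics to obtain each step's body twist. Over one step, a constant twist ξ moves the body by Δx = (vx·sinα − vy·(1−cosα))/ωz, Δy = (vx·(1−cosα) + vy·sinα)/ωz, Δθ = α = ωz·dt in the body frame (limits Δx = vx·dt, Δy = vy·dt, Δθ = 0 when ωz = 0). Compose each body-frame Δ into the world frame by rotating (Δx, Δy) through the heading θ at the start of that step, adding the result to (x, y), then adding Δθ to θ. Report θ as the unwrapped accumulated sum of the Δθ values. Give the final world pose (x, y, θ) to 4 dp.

(-0.3558, -0.1716, -0.6212)

step 1: ξ=(vx,vy,ωz)=(-0.0062, -0.0938, 0.0189), dt=0.5 → body Δ=(-0.0029, -0.0469, 0.0095) → world pose (-0.0029, -0.0469, 0.0095)
step 2: ξ=(vx,vy,ωz)=(-0.1437, 0.0813, 0.3977), dt=1.2 → body Δ=(-0.1889, 0.0535, 0.4773) → world pose (-0.1923, 0.0048, 0.4867)
step 3: ξ=(vx,vy,ωz)=(-0.1063, -0.1313, -0.7386), dt=1.5 → body Δ=(-0.2271, -0.0794, -1.1080) → world pose (-0.3558, -0.1716, -0.6212)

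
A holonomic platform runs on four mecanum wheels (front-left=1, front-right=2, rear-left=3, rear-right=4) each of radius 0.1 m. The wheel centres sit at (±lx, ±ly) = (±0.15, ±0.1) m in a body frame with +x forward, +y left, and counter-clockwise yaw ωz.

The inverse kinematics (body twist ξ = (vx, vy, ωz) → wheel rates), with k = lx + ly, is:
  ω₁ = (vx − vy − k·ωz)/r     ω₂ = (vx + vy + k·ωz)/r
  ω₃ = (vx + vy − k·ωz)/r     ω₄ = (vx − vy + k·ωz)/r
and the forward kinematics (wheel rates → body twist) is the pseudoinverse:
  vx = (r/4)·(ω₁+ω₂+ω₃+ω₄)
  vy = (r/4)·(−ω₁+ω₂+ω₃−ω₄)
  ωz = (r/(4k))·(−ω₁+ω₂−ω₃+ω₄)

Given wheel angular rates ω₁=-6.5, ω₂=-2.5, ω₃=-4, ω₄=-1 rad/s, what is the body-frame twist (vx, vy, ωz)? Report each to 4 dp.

k = lx + ly = 0.15 + 0.1 = 0.2500
ω₁+ω₂+ω₃+ω₄ = -14.0000  →  vx = (0.1/4)·-14.0000 = -0.3500
−ω₁+ω₂+ω₃−ω₄ = 1.0000  →  vy = (0.1/4)·1.0000 = 0.0250
−ω₁+ω₂−ω₃+ω₄ = 7.0000  →  ωz = (0.1/1.0000)·7.0000 = 0.7000

(-0.3500, 0.0250, 0.7000)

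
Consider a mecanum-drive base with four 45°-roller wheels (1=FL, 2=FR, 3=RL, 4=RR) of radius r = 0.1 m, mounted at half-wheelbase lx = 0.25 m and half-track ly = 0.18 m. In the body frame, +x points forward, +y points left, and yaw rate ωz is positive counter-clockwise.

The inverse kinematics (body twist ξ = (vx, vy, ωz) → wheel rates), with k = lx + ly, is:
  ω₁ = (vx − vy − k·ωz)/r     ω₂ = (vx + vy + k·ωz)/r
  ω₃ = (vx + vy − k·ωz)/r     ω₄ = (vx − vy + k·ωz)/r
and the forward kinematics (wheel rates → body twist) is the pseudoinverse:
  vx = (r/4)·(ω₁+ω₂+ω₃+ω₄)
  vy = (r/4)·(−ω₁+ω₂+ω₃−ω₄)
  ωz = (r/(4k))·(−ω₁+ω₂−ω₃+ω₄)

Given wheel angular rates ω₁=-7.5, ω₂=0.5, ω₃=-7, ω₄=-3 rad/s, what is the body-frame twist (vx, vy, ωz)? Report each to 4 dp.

(-0.4250, 0.1000, 0.6977)

k = lx + ly = 0.25 + 0.18 = 0.4300
ω₁+ω₂+ω₃+ω₄ = -17.0000  →  vx = (0.1/4)·-17.0000 = -0.4250
−ω₁+ω₂+ω₃−ω₄ = 4.0000  →  vy = (0.1/4)·4.0000 = 0.1000
−ω₁+ω₂−ω₃+ω₄ = 12.0000  →  ωz = (0.1/1.7200)·12.0000 = 0.6977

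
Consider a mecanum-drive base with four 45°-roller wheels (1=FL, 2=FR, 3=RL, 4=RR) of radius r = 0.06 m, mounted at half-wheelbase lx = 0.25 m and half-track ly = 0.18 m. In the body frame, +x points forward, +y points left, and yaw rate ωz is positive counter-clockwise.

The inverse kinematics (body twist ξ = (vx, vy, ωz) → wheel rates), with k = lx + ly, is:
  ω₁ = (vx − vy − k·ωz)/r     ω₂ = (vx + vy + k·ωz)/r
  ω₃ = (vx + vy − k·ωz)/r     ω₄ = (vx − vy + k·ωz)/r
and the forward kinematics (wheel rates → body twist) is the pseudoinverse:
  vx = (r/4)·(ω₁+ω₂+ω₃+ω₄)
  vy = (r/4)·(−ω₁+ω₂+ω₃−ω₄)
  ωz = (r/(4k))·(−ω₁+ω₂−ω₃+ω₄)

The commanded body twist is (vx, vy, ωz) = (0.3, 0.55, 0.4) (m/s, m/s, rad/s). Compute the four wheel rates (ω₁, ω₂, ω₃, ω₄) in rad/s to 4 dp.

(-7.0333, 17.0333, 11.3000, -1.3000)

k = lx + ly = 0.25 + 0.18 = 0.4300;  k·ωz = 0.4300·0.4 = 0.1720
ω₁ (FL) = (vx − vy − k·ωz)/r = -0.4220/0.06 = -7.0333
ω₂ (FR) = (vx + vy + k·ωz)/r = 1.0220/0.06 = 17.0333
ω₃ (RL) = (vx + vy − k·ωz)/r = 0.6780/0.06 = 11.3000
ω₄ (RR) = (vx − vy + k·ωz)/r = -0.0780/0.06 = -1.3000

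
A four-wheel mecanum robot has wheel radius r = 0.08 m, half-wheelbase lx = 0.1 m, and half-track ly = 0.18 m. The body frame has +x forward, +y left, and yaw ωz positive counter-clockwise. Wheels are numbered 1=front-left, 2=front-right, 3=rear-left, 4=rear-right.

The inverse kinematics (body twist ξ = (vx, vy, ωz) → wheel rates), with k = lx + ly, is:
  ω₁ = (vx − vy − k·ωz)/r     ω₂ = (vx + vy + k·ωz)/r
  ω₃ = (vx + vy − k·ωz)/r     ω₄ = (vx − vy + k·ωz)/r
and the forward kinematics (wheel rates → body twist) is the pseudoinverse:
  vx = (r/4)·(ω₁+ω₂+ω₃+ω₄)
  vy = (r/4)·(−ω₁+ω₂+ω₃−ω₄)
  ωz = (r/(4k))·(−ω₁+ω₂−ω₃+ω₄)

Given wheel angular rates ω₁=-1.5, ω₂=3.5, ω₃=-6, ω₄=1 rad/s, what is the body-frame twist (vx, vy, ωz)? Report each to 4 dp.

k = lx + ly = 0.1 + 0.18 = 0.2800
ω₁+ω₂+ω₃+ω₄ = -3.0000  →  vx = (0.08/4)·-3.0000 = -0.0600
−ω₁+ω₂+ω₃−ω₄ = -2.0000  →  vy = (0.08/4)·-2.0000 = -0.0400
−ω₁+ω₂−ω₃+ω₄ = 12.0000  →  ωz = (0.08/1.1200)·12.0000 = 0.8571

(-0.0600, -0.0400, 0.8571)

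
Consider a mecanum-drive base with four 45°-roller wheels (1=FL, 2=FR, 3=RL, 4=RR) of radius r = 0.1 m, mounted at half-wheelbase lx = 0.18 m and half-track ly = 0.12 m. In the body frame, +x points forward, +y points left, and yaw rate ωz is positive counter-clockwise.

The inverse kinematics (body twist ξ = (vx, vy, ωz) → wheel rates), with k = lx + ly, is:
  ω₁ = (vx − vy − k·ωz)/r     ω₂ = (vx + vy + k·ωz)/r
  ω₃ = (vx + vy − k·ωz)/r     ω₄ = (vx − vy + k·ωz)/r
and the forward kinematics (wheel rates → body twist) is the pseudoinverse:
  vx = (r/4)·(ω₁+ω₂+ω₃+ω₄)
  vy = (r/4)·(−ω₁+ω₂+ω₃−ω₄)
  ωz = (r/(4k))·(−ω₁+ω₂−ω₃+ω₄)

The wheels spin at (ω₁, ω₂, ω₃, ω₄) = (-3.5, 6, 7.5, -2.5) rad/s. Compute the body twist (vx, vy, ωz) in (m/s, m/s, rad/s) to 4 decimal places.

k = lx + ly = 0.18 + 0.12 = 0.3000
ω₁+ω₂+ω₃+ω₄ = 7.5000  →  vx = (0.1/4)·7.5000 = 0.1875
−ω₁+ω₂+ω₃−ω₄ = 19.5000  →  vy = (0.1/4)·19.5000 = 0.4875
−ω₁+ω₂−ω₃+ω₄ = -0.5000  →  ωz = (0.1/1.2000)·-0.5000 = -0.0417

(0.1875, 0.4875, -0.0417)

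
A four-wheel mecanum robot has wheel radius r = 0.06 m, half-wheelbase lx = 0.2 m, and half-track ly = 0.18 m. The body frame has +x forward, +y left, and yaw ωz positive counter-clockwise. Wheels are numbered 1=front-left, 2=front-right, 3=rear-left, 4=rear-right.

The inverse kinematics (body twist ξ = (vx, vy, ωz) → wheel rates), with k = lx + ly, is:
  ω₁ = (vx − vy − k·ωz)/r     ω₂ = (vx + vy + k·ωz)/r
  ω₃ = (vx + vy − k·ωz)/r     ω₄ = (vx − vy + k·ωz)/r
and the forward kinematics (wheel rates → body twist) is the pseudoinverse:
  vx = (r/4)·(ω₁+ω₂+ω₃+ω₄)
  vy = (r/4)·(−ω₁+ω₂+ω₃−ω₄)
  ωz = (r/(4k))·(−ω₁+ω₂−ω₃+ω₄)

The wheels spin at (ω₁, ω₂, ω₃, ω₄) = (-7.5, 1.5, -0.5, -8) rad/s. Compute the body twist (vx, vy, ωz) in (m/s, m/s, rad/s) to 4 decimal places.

(-0.2175, 0.2475, 0.0592)

k = lx + ly = 0.2 + 0.18 = 0.3800
ω₁+ω₂+ω₃+ω₄ = -14.5000  →  vx = (0.06/4)·-14.5000 = -0.2175
−ω₁+ω₂+ω₃−ω₄ = 16.5000  →  vy = (0.06/4)·16.5000 = 0.2475
−ω₁+ω₂−ω₃+ω₄ = 1.5000  →  ωz = (0.06/1.5200)·1.5000 = 0.0592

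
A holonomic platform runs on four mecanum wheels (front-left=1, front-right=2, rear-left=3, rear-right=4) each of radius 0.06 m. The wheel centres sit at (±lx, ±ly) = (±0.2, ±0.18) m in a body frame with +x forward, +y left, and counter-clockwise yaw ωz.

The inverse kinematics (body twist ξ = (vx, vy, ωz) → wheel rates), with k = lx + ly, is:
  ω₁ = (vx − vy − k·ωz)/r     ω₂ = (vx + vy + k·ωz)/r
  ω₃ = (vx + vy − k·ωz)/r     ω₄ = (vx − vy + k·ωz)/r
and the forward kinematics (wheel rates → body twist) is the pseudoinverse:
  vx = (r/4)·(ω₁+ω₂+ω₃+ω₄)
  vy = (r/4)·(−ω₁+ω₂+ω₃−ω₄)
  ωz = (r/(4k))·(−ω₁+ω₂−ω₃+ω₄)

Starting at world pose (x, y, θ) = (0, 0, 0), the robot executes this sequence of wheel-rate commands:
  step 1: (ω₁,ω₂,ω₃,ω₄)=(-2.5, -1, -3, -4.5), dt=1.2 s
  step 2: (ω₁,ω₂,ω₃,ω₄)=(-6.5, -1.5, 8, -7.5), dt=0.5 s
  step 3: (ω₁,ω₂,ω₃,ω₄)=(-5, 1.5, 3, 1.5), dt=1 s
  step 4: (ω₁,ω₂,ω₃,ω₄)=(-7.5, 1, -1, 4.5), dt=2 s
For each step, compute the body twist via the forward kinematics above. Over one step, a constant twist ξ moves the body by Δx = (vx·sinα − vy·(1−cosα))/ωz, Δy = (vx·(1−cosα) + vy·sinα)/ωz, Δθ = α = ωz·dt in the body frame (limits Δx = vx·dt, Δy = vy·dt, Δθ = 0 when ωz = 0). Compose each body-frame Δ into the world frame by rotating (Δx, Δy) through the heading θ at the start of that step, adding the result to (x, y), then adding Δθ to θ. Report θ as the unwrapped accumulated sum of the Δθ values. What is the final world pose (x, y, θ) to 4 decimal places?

step 1: ξ=(vx,vy,ωz)=(-0.1650, 0.0450, 0.0000), dt=1.2 → body Δ=(-0.1980, 0.0540, 0.0000) → world pose (-0.1980, 0.0540, 0.0000)
step 2: ξ=(vx,vy,ωz)=(-0.1125, 0.3075, -0.4145), dt=0.5 → body Δ=(-0.0400, 0.1585, -0.2072) → world pose (-0.2380, 0.2125, -0.2072)
step 3: ξ=(vx,vy,ωz)=(0.0150, 0.1200, 0.1974), dt=1.0 → body Δ=(0.0031, 0.1207, 0.1974) → world pose (-0.2101, 0.3299, -0.0099)
step 4: ξ=(vx,vy,ωz)=(-0.0450, 0.0450, 0.5526), dt=2.0 → body Δ=(-0.1176, 0.0279, 1.1053) → world pose (-0.3275, 0.3590, 1.0954)

(-0.3275, 0.3590, 1.0954)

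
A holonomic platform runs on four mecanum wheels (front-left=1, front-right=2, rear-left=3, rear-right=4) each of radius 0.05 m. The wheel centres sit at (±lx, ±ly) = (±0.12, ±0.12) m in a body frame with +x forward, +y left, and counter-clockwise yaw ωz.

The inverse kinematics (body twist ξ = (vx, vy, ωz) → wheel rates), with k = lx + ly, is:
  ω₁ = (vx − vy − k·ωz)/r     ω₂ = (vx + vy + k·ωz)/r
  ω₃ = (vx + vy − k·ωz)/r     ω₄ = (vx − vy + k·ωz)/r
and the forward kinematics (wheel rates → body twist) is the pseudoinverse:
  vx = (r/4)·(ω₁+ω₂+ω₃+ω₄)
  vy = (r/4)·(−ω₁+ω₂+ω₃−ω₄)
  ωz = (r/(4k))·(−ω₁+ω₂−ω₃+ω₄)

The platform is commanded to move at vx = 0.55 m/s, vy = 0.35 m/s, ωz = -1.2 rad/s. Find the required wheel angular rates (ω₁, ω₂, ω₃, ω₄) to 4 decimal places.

k = lx + ly = 0.12 + 0.12 = 0.2400;  k·ωz = 0.2400·-1.2 = -0.2880
ω₁ (FL) = (vx − vy − k·ωz)/r = 0.4880/0.05 = 9.7600
ω₂ (FR) = (vx + vy + k·ωz)/r = 0.6120/0.05 = 12.2400
ω₃ (RL) = (vx + vy − k·ωz)/r = 1.1880/0.05 = 23.7600
ω₄ (RR) = (vx − vy + k·ωz)/r = -0.0880/0.05 = -1.7600

(9.7600, 12.2400, 23.7600, -1.7600)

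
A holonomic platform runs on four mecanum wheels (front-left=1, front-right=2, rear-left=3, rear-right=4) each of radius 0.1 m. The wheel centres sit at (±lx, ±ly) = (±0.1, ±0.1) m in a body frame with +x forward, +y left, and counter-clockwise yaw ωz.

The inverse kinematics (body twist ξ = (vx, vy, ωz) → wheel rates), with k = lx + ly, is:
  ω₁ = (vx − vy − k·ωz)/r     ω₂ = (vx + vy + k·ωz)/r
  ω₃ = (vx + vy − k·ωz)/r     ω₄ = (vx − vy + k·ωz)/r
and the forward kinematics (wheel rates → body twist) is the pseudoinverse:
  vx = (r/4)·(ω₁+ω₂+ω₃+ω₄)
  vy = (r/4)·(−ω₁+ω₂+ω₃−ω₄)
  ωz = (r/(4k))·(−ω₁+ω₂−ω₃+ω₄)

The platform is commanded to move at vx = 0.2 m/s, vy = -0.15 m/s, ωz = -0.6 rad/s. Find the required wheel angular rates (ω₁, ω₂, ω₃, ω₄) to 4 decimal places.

k = lx + ly = 0.1 + 0.1 = 0.2000;  k·ωz = 0.2000·-0.6 = -0.1200
ω₁ (FL) = (vx − vy − k·ωz)/r = 0.4700/0.1 = 4.7000
ω₂ (FR) = (vx + vy + k·ωz)/r = -0.0700/0.1 = -0.7000
ω₃ (RL) = (vx + vy − k·ωz)/r = 0.1700/0.1 = 1.7000
ω₄ (RR) = (vx − vy + k·ωz)/r = 0.2300/0.1 = 2.3000

(4.7000, -0.7000, 1.7000, 2.3000)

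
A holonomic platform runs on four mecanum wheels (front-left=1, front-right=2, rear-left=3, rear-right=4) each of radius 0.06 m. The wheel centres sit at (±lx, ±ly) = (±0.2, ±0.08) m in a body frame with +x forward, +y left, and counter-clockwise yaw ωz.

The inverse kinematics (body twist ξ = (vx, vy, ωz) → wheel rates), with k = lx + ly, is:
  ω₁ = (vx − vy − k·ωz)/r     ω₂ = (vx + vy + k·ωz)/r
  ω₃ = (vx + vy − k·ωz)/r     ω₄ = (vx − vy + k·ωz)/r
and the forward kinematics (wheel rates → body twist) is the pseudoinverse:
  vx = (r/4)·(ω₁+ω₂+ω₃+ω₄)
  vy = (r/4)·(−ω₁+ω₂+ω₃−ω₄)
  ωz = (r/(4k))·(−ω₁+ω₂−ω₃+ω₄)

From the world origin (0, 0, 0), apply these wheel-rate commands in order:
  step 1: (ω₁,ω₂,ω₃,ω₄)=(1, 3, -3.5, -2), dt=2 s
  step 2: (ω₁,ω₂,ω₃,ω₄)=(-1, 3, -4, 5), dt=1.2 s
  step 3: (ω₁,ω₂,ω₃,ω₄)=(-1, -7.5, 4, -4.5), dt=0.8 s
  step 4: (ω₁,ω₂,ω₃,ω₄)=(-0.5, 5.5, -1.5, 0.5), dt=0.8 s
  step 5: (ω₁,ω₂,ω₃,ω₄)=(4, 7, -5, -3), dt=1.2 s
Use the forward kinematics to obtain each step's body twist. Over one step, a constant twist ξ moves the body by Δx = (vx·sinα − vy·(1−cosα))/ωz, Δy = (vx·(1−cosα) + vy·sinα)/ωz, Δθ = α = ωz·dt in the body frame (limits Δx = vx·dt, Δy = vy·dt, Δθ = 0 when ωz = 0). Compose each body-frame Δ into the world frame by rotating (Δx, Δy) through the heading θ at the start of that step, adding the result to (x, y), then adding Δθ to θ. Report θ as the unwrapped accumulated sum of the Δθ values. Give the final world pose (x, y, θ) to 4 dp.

(-0.0197, 0.0380, 1.2321)

step 1: ξ=(vx,vy,ωz)=(-0.0225, 0.0075, 0.1875), dt=2.0 → body Δ=(-0.0467, 0.0063, 0.3750) → world pose (-0.0467, 0.0063, 0.3750)
step 2: ξ=(vx,vy,ωz)=(0.0450, -0.0750, 0.6964), dt=1.2 → body Δ=(0.0834, -0.0586, 0.8357) → world pose (0.0523, -0.0177, 1.2107)
step 3: ξ=(vx,vy,ωz)=(-0.1350, 0.0300, -0.8036), dt=0.8 → body Δ=(-0.0933, 0.0559, -0.6429) → world pose (-0.0329, -0.0852, 0.5679)
step 4: ξ=(vx,vy,ωz)=(0.0600, 0.0600, 0.4286), dt=0.8 → body Δ=(0.0389, 0.0552, 0.3429) → world pose (-0.0297, -0.0178, 0.9107)
step 5: ξ=(vx,vy,ωz)=(0.0450, 0.0150, 0.2679), dt=1.2 → body Δ=(0.0502, 0.0263, 0.3214) → world pose (-0.0197, 0.0380, 1.2321)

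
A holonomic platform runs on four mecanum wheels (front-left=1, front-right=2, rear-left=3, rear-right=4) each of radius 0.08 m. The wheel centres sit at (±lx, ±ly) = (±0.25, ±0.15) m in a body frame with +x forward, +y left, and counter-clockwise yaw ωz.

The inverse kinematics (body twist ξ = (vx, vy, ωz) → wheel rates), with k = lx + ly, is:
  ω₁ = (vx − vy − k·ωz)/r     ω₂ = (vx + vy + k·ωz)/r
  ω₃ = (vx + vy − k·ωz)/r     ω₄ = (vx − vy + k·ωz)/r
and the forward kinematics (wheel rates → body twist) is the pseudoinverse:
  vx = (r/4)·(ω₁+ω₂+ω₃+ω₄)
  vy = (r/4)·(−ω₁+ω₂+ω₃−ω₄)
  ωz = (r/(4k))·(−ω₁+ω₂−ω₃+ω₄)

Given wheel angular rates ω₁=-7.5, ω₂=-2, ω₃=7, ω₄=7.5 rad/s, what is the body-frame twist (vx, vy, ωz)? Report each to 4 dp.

(0.1000, 0.1000, 0.3000)

k = lx + ly = 0.25 + 0.15 = 0.4000
ω₁+ω₂+ω₃+ω₄ = 5.0000  →  vx = (0.08/4)·5.0000 = 0.1000
−ω₁+ω₂+ω₃−ω₄ = 5.0000  →  vy = (0.08/4)·5.0000 = 0.1000
−ω₁+ω₂−ω₃+ω₄ = 6.0000  →  ωz = (0.08/1.6000)·6.0000 = 0.3000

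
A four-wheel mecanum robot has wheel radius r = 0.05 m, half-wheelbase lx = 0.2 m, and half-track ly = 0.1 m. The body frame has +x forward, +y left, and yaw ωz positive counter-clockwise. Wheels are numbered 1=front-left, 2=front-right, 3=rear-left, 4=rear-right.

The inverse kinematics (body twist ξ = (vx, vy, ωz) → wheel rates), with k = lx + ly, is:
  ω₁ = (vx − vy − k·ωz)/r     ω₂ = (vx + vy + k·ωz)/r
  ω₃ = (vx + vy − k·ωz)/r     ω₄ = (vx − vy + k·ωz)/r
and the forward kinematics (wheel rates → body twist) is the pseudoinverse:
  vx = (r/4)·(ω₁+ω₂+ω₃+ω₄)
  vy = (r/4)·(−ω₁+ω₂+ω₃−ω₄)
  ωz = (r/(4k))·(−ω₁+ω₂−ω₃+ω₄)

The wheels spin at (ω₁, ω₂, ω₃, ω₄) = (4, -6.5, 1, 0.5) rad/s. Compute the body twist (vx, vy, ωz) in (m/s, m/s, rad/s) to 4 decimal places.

(-0.0125, -0.1250, -0.4583)

k = lx + ly = 0.2 + 0.1 = 0.3000
ω₁+ω₂+ω₃+ω₄ = -1.0000  →  vx = (0.05/4)·-1.0000 = -0.0125
−ω₁+ω₂+ω₃−ω₄ = -10.0000  →  vy = (0.05/4)·-10.0000 = -0.1250
−ω₁+ω₂−ω₃+ω₄ = -11.0000  →  ωz = (0.05/1.2000)·-11.0000 = -0.4583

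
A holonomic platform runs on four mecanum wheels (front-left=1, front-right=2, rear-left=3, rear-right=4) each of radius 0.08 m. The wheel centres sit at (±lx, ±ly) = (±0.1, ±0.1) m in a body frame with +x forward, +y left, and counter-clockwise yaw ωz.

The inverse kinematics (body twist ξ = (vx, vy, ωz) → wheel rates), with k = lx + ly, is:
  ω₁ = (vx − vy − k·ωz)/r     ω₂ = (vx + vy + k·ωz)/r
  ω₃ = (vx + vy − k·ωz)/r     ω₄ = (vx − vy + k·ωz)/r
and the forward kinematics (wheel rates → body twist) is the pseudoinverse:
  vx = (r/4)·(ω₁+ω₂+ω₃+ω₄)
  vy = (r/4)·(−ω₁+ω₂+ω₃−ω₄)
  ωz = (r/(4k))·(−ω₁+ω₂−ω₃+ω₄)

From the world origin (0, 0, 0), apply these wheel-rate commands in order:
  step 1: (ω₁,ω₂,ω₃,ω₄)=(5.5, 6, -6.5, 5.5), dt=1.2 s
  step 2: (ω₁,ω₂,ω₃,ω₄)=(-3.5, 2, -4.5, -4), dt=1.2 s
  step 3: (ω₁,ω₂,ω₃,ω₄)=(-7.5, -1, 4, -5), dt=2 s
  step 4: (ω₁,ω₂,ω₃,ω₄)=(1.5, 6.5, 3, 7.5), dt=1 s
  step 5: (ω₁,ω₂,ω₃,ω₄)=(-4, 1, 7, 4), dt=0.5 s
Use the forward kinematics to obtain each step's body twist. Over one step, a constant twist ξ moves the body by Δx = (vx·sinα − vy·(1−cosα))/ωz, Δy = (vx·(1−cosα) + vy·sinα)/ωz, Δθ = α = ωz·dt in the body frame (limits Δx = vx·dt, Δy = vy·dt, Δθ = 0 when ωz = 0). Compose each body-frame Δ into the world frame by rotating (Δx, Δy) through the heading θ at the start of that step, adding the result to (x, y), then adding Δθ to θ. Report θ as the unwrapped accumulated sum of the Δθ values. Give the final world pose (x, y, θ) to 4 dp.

step 1: ξ=(vx,vy,ωz)=(0.2100, -0.2300, 1.2500), dt=1.2 → body Δ=(0.3386, -0.0274, 1.5000) → world pose (0.3386, -0.0274, 1.5000)
step 2: ξ=(vx,vy,ωz)=(-0.2000, 0.1000, 0.6000), dt=1.2 → body Δ=(-0.2612, 0.0272, 0.7200) → world pose (0.2930, -0.2860, 2.2200)
step 3: ξ=(vx,vy,ωz)=(-0.1900, 0.3100, -0.2500), dt=2.0 → body Δ=(-0.2126, 0.6875, -0.5000) → world pose (-0.1262, -0.8710, 1.7200)
step 4: ξ=(vx,vy,ωz)=(0.3700, 0.0100, 0.9500), dt=1.0 → body Δ=(0.3124, 0.1715, 0.9500) → world pose (-0.3422, -0.5875, 2.6700)
step 5: ξ=(vx,vy,ωz)=(0.1600, 0.1600, 0.2000), dt=0.5 → body Δ=(0.0759, 0.0839, 0.1000) → world pose (-0.4479, -0.6278, 2.7700)

(-0.4479, -0.6278, 2.7700)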